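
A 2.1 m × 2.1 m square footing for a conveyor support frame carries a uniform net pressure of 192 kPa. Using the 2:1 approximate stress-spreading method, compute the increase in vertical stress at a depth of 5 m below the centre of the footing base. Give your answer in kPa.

Δσ_z ≈ 16.8 kPa

By the 2:1 method the load spreads at 1 horizontal : 2 vertical, so at depth z the loaded area has grown by z in each plan dimension:
Δσ = qBL/((B+z)(L+z)) = 192×2.1×2.1/((2.1+5)(2.1+5)) = 16.797 kPa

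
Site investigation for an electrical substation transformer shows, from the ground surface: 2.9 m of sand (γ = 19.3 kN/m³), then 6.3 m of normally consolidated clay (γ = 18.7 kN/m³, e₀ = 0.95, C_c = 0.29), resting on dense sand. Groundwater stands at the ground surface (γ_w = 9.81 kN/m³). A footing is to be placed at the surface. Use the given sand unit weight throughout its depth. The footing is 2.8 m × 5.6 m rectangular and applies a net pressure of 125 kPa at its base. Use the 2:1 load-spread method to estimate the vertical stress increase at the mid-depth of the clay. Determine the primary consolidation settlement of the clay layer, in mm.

Mid-depth of clay below the ground surface: z = 2.9 + 6.3/2 = 6.05 m.
Total vertical stress at mid-clay: σ_v = 19.3×2.9 + 18.7×3.15 = 114.88 kPa.
Pore pressure: u = 9.81×(6.05 − 0) = 59.351 kPa.
Initial effective stress: σ'_0 = σ_v − u = 114.88 − 59.351 = 55.529 kPa.
Stress increase at mid-clay by the 2:1 spreading method:
Δσ = qBL/((B+z)(L+z)) = 125×2.8×5.6/((2.8+6.05)(5.6+6.05)) = 19.01 kPa
Final effective stress: σ'_f = σ'_0 + Δσ = 55.529 + 19.01 = 74.539 kPa.
Normally consolidated clay, so the full stress increment lies on the virgin compression line:
S_c = C_c·H/(1+e₀)·log₁₀(σ'_f/σ'_0) = 0.29×6.3/(1+0.95)×log₁₀(74.539/55.529)
    = 0.93692 × 0.12786 = 0.1198 m

S_c ≈ 120 mm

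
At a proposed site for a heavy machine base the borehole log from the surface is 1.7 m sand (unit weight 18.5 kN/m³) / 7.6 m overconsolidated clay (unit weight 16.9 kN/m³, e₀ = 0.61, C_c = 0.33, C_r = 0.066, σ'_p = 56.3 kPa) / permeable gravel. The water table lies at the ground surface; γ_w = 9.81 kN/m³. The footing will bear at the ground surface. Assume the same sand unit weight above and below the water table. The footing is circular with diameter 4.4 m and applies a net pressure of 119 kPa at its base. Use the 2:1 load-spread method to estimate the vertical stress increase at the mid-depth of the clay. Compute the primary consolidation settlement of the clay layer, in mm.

Mid-depth of clay below the ground surface: z = 1.7 + 7.6/2 = 5.5 m.
Total vertical stress at mid-clay: σ_v = 18.5×1.7 + 16.9×3.8 = 95.67 kPa.
Pore pressure: u = 9.81×(5.5 − 0) = 53.955 kPa.
Initial effective stress: σ'_0 = σ_v − u = 95.67 − 53.955 = 41.715 kPa.
Stress increase at mid-clay by the 2:1 spreading method:
Δσ ≈ qD²/(D+z)² = 119×4.4²/(4.4+5.5)² = 23.506 kPa
Final effective stress: σ'_f = 41.715 + 23.506 = 65.221 kPa.
σ'_f = 65.221 > σ'_p = 56.3 kPa, so the stress path crosses the preconsolidation pressure — recompression up to σ'_p, then virgin compression beyond:
S_c = H/(1+e₀)·[C_r·log₁₀(σ'_p/σ'_0) + C_c·log₁₀(σ'_f/σ'_p)]
    = 7.6/1.61 × [0.066×log₁₀(56.3/41.715) + 0.33×log₁₀(65.221/56.3)]
    = 4.7205 × [0.0085943 + 0.02108] = 0.1401 m

S_c ≈ 140 mm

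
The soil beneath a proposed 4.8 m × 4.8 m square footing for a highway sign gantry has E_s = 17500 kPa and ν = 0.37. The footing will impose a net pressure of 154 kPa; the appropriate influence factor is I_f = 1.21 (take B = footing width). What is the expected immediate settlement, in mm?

Immediate (elastic) settlement: S_e = q·B·(1−ν²)/E_s · I_f.
S_e = 154 × 4.8 × (1 − 0.37²) / 17500 × 1.21
    = 154 × 4.8 × 0.8631 / 17500 × 1.21
    = 0.04411 m = 44.11 mm

S_e ≈ 44.1 mm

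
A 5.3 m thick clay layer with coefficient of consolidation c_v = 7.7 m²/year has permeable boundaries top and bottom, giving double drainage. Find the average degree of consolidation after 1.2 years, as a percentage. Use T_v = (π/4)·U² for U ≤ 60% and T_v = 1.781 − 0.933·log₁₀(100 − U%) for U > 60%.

Drainage path length: H_d = H/2 = 2.65 m (double drainage).
T_v = c_v·t/H_d² = 7.7×1.2/2.65² = 1.3158.
T_v = 1.3158 corresponds to the U > 60% branch:
U = 1 − 10^((1.781 − T_v)/0.933)/100 = 0.9685

U ≈ 96.8 %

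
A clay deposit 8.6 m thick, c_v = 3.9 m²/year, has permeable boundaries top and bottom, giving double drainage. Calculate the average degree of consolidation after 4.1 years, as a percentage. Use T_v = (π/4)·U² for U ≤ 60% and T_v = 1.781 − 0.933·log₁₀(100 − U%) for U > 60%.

U ≈ 90.4 %

Drainage path length: H_d = H/2 = 4.3 m (double drainage).
T_v = c_v·t/H_d² = 3.9×4.1/4.3² = 0.86479.
T_v = 0.86479 corresponds to the U > 60% branch:
U = 1 − 10^((1.781 − T_v)/0.933)/100 = 0.9041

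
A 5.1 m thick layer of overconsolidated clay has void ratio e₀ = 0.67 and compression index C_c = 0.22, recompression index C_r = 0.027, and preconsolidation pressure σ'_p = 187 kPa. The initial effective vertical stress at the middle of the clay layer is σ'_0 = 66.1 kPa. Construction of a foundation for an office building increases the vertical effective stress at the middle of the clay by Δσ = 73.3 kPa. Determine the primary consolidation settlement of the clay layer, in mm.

S_c ≈ 26.7 mm

Final effective stress: σ'_f = 66.1 + 73.3 = 139.4 kPa.
σ'_f = 139.4 ≤ σ'_p = 187 kPa, so the clay remains overconsolidated and only the recompression index applies:
S_c = C_r·H/(1+e₀)·log₁₀(σ'_f/σ'_0) = 0.027×5.1/1.67×log₁₀(139.4/66.1)
    = 0.082455 × 0.32406 = 0.02672 m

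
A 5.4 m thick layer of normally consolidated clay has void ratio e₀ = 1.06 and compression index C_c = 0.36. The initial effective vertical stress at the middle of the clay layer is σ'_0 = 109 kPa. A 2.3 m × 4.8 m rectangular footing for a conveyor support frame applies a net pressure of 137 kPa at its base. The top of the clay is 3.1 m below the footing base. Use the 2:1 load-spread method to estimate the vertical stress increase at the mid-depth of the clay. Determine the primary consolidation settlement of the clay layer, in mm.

Mid-depth of clay below the footing base: z = 3.1 + 5.4/2 = 5.8 m.
Stress increase at mid-clay by the 2:1 spreading method:
Δσ = qBL/((B+z)(L+z)) = 137×2.3×4.8/((2.3+5.8)(4.8+5.8)) = 17.616 kPa
Final effective stress: σ'_f = σ'_0 + Δσ = 109 + 17.616 = 126.62 kPa.
Normally consolidated clay, so the full stress increment lies on the virgin compression line:
S_c = C_c·H/(1+e₀)·log₁₀(σ'_f/σ'_0) = 0.36×5.4/(1+1.06)×log₁₀(126.62/109)
    = 0.94369 × 0.065076 = 0.06141 m

S_c ≈ 61.4 mm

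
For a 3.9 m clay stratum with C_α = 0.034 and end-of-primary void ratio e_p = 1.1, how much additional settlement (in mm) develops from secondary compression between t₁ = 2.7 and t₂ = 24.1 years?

S_s ≈ 60 mm

Secondary compression: S_s = C_α·H/(1+e_p)·log₁₀(t₂/t₁)
S_s = 0.034×3.9/(1+1.1)×log₁₀(24.1/2.7)
    = 0.06314 × 0.9507 = 0.06003 m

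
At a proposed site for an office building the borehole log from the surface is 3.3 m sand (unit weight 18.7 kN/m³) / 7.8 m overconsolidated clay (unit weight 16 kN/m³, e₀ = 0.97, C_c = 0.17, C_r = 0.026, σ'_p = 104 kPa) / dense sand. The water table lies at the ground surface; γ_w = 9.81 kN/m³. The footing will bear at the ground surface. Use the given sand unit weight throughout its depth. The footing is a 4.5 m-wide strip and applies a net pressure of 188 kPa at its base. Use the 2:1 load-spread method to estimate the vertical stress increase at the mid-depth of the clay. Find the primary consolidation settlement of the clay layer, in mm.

S_c ≈ 85.3 mm

Mid-depth of clay below the ground surface: z = 3.3 + 7.8/2 = 7.2 m.
Total vertical stress at mid-clay: σ_v = 18.7×3.3 + 16×3.9 = 124.11 kPa.
Pore pressure: u = 9.81×(7.2 − 0) = 70.632 kPa.
Initial effective stress: σ'_0 = σ_v − u = 124.11 − 70.632 = 53.478 kPa.
Stress increase at mid-clay by the 2:1 spreading method:
Δσ = qB/(B+z) = 188×4.5/(4.5+7.2) = 72.308 kPa
Final effective stress: σ'_f = 53.478 + 72.308 = 125.79 kPa.
σ'_f = 125.79 > σ'_p = 104 kPa, so the stress path crosses the preconsolidation pressure — recompression up to σ'_p, then virgin compression beyond:
S_c = H/(1+e₀)·[C_r·log₁₀(σ'_p/σ'_0) + C_c·log₁₀(σ'_f/σ'_p)]
    = 7.8/1.97 × [0.026×log₁₀(104/53.478) + 0.17×log₁₀(125.79/104)]
    = 3.9594 × [0.0075103 + 0.014044] = 0.08534 m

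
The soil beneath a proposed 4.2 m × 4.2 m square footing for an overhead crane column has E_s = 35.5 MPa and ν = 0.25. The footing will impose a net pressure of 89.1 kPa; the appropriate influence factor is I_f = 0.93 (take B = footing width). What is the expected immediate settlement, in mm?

Immediate (elastic) settlement: S_e = q·B·(1−ν²)/E_s · I_f.
E_s = 35.5 MPa = 35500 kPa.
S_e = 89.1 × 4.2 × (1 − 0.25²) / 35500 × 0.93
    = 89.1 × 4.2 × 0.9375 / 35500 × 0.93
    = 0.009191 m = 9.191 mm

S_e ≈ 9.19 mm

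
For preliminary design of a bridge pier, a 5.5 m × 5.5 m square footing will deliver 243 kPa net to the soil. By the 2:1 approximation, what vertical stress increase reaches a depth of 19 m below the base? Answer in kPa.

By the 2:1 method the load spreads at 1 horizontal : 2 vertical, so at depth z the loaded area has grown by z in each plan dimension:
Δσ = qBL/((B+z)(L+z)) = 243×5.5×5.5/((5.5+19)(5.5+19)) = 12.246 kPa

Δσ_z ≈ 12.2 kPa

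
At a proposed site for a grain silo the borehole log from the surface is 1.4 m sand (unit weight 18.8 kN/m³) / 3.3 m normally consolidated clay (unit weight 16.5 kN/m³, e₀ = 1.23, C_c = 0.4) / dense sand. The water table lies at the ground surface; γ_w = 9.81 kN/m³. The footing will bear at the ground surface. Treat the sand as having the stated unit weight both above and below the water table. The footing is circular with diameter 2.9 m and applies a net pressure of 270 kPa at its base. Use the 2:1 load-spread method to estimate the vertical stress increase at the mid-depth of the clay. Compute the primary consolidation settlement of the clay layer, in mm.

S_c ≈ 337 mm

Mid-depth of clay below the ground surface: z = 1.4 + 3.3/2 = 3.05 m.
Total vertical stress at mid-clay: σ_v = 18.8×1.4 + 16.5×1.65 = 53.545 kPa.
Pore pressure: u = 9.81×(3.05 − 0) = 29.921 kPa.
Initial effective stress: σ'_0 = σ_v − u = 53.545 − 29.921 = 23.624 kPa.
Stress increase at mid-clay by the 2:1 spreading method:
Δσ ≈ qD²/(D+z)² = 270×2.9²/(2.9+3.05)² = 64.14 kPa
Final effective stress: σ'_f = σ'_0 + Δσ = 23.624 + 64.14 = 87.764 kPa.
Normally consolidated clay, so the full stress increment lies on the virgin compression line:
S_c = C_c·H/(1+e₀)·log₁₀(σ'_f/σ'_0) = 0.4×3.3/(1+1.23)×log₁₀(87.764/23.624)
    = 0.59193 × 0.56996 = 0.3374 m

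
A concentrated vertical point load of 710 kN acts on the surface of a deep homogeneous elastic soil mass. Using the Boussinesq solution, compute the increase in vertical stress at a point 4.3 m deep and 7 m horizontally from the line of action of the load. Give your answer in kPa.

Δσ_z ≈ 0.72 kPa

Boussinesq vertical stress below a point load on an elastic half-space:
Δσ_z = 3P/(2πz²) · [1 + (r/z)²]^(−5/2)
r/z = 7/4.3 = 1.6279; [1+(r/z)²]^(−5/2) = 0.039287.
Δσ_z = 3×710/(2π×4.3²) × 0.039287 = 18.334 × 0.039287 = 0.7203 kPa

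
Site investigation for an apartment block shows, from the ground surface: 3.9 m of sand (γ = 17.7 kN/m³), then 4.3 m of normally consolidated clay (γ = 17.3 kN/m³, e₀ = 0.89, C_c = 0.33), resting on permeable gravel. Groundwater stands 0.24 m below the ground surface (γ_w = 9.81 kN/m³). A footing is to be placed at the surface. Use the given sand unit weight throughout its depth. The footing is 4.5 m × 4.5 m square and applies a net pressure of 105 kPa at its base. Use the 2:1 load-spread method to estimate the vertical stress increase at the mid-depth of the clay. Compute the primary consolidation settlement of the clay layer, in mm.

S_c ≈ 107 mm

Mid-depth of clay below the ground surface: z = 3.9 + 4.3/2 = 6.05 m.
Total vertical stress at mid-clay: σ_v = 17.7×3.9 + 17.3×2.15 = 106.22 kPa.
Pore pressure: u = 9.81×(6.05 − 0.24) = 56.996 kPa.
Initial effective stress: σ'_0 = σ_v − u = 106.22 − 56.996 = 49.224 kPa.
Stress increase at mid-clay by the 2:1 spreading method:
Δσ = qBL/((B+z)(L+z)) = 105×4.5×4.5/((4.5+6.05)(4.5+6.05)) = 19.103 kPa
Final effective stress: σ'_f = σ'_0 + Δσ = 49.224 + 19.103 = 68.327 kPa.
Normally consolidated clay, so the full stress increment lies on the virgin compression line:
S_c = C_c·H/(1+e₀)·log₁₀(σ'_f/σ'_0) = 0.33×4.3/(1+0.89)×log₁₀(68.327/49.224)
    = 0.75079 × 0.14242 = 0.1069 m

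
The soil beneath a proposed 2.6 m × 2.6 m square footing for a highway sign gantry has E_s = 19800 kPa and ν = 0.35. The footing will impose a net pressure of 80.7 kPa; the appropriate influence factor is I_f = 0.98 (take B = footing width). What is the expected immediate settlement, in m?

Immediate (elastic) settlement: S_e = q·B·(1−ν²)/E_s · I_f.
S_e = 80.7 × 2.6 × (1 − 0.35²) / 19800 × 0.98
    = 80.7 × 2.6 × 0.8775 / 19800 × 0.98
    = 0.009113 m

S_e ≈ 0.00911 m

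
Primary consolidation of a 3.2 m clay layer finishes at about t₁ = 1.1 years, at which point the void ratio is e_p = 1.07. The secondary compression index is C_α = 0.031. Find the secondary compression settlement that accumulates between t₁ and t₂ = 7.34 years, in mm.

S_s ≈ 39.5 mm

Secondary compression: S_s = C_α·H/(1+e_p)·log₁₀(t₂/t₁)
S_s = 0.031×3.2/(1+1.07)×log₁₀(7.34/1.1)
    = 0.04792 × 0.8243 = 0.0395 m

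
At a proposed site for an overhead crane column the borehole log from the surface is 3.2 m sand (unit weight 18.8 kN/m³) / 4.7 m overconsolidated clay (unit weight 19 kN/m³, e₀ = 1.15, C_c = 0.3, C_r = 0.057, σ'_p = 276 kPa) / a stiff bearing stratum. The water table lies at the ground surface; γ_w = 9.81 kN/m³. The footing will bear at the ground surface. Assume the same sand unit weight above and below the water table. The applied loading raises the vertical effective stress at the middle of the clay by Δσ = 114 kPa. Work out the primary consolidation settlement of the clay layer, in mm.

Mid-depth of clay below the ground surface: z = 3.2 + 4.7/2 = 5.55 m.
Total vertical stress at mid-clay: σ_v = 18.8×3.2 + 19×2.35 = 104.81 kPa.
Pore pressure: u = 9.81×(5.55 − 0) = 54.446 kPa.
Initial effective stress: σ'_0 = σ_v − u = 104.81 − 54.446 = 50.364 kPa.
Final effective stress: σ'_f = 50.364 + 114 = 164.36 kPa.
σ'_f = 164.36 ≤ σ'_p = 276 kPa, so the clay remains overconsolidated and only the recompression index applies:
S_c = C_r·H/(1+e₀)·log₁₀(σ'_f/σ'_0) = 0.057×4.7/2.15×log₁₀(164.36/50.364)
    = 0.1246 × 0.51368 = 0.06401 m

S_c ≈ 64 mm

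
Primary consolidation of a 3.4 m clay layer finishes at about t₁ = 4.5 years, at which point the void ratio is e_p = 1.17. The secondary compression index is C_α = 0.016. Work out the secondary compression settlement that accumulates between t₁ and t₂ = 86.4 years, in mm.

Secondary compression: S_s = C_α·H/(1+e_p)·log₁₀(t₂/t₁)
S_s = 0.016×3.4/(1+1.17)×log₁₀(86.4/4.5)
    = 0.02507 × 1.283 = 0.03217 m

S_s ≈ 32.2 mm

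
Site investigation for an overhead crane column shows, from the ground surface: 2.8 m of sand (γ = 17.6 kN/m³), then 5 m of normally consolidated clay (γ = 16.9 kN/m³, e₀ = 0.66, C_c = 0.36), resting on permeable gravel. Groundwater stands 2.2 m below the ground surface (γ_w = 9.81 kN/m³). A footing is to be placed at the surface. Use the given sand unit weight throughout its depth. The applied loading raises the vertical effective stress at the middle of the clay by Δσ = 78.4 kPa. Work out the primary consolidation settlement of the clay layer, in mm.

S_c ≈ 389 mm

Mid-depth of clay below the ground surface: z = 2.8 + 5/2 = 5.3 m.
Total vertical stress at mid-clay: σ_v = 17.6×2.8 + 16.9×2.5 = 91.53 kPa.
Pore pressure: u = 9.81×(5.3 − 2.2) = 30.411 kPa.
Initial effective stress: σ'_0 = σ_v − u = 91.53 − 30.411 = 61.119 kPa.
Final effective stress: σ'_f = σ'_0 + Δσ = 61.119 + 78.4 = 139.52 kPa.
Normally consolidated clay, so the full stress increment lies on the virgin compression line:
S_c = C_c·H/(1+e₀)·log₁₀(σ'_f/σ'_0) = 0.36×5/(1+0.66)×log₁₀(139.52/61.119)
    = 1.0843 × 0.35846 = 0.3887 m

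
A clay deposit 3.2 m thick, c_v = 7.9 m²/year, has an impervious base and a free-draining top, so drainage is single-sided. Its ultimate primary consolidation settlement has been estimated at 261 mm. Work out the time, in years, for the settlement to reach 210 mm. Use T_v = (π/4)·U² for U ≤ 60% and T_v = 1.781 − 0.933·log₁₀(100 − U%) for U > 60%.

Drainage path length: H_d = H = 3.2 m (single drainage).
U = S(t)/S_ult = 210/261 = 0.8046.
U > 60%: T_v = 1.781 − 0.933·log₁₀(100 − 80.46) = 0.57656.
t = T_v·H_d²/c_v = 0.57656×3.2²/7.9 = 0.7473 years.

t ≈ 0.747 years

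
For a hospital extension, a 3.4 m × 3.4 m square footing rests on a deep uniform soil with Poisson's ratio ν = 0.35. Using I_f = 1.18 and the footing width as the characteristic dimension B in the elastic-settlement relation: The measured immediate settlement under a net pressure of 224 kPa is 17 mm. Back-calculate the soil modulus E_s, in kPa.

S_e = q·B·(1−ν²)/E_s · I_f  ⇒  E_s = q·B·(1−ν²)·I_f / S_e.
E_s = 224 × 3.4 × 0.8775 × 1.18 / 0.017 = 46390 kPa

E_s ≈ 46400 kPa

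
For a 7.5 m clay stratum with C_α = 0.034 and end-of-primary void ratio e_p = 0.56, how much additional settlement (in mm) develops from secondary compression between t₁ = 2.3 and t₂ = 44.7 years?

S_s ≈ 211 mm

Secondary compression: S_s = C_α·H/(1+e_p)·log₁₀(t₂/t₁)
S_s = 0.034×7.5/(1+0.56)×log₁₀(44.7/2.3)
    = 0.1635 × 1.289 = 0.2106 m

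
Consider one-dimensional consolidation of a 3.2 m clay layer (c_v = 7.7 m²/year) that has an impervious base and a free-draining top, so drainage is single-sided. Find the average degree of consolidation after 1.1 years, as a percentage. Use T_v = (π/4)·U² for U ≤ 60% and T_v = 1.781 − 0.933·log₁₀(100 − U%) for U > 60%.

U ≈ 89.5 %

Drainage path length: H_d = H = 3.2 m (single drainage).
T_v = c_v·t/H_d² = 7.7×1.1/3.2² = 0.82715.
T_v = 0.82715 corresponds to the U > 60% branch:
U = 1 − 10^((1.781 − T_v)/0.933)/100 = 0.8947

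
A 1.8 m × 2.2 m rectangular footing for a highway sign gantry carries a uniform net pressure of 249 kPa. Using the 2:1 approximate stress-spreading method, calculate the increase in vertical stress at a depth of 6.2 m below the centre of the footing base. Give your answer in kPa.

Δσ_z ≈ 14.7 kPa

By the 2:1 method the load spreads at 1 horizontal : 2 vertical, so at depth z the loaded area has grown by z in each plan dimension:
Δσ = qBL/((B+z)(L+z)) = 249×1.8×2.2/((1.8+6.2)(2.2+6.2)) = 14.673 kPa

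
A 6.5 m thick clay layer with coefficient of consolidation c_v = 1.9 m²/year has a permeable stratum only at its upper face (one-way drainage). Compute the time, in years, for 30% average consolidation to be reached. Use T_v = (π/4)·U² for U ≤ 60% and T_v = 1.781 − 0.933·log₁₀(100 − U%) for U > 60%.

Drainage path length: H_d = H = 6.5 m (single drainage).
U ≤ 60%: T_v = (π/4)·U² = (π/4)×0.3² = 0.070686.
t = T_v·H_d²/c_v = 0.070686×6.5²/1.9 = 1.572 years.

t ≈ 1.57 years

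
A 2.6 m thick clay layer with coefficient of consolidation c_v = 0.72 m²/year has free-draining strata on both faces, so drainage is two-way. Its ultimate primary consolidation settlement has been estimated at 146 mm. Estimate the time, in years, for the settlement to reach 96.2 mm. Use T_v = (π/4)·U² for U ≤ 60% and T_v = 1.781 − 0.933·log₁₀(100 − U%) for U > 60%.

t ≈ 0.823 years

Drainage path length: H_d = H/2 = 1.3 m (double drainage).
U = S(t)/S_ult = 96.2/146 = 0.6589.
U > 60%: T_v = 1.781 − 0.933·log₁₀(100 − 65.89) = 0.35083.
t = T_v·H_d²/c_v = 0.35083×1.3²/0.72 = 0.8235 years.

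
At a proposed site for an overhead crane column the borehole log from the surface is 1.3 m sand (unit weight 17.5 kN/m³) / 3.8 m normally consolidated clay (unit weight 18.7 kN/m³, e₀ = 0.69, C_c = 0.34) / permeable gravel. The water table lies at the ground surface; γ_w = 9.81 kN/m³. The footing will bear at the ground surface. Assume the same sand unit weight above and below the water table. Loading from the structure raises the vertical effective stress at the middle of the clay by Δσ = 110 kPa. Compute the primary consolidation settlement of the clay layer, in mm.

Mid-depth of clay below the ground surface: z = 1.3 + 3.8/2 = 3.2 m.
Total vertical stress at mid-clay: σ_v = 17.5×1.3 + 18.7×1.9 = 58.28 kPa.
Pore pressure: u = 9.81×(3.2 − 0) = 31.392 kPa.
Initial effective stress: σ'_0 = σ_v − u = 58.28 − 31.392 = 26.888 kPa.
Final effective stress: σ'_f = σ'_0 + Δσ = 26.888 + 110 = 136.89 kPa.
Normally consolidated clay, so the full stress increment lies on the virgin compression line:
S_c = C_c·H/(1+e₀)·log₁₀(σ'_f/σ'_0) = 0.34×3.8/(1+0.69)×log₁₀(136.89/26.888)
    = 0.7645 × 0.70681 = 0.5404 m

S_c ≈ 540 mm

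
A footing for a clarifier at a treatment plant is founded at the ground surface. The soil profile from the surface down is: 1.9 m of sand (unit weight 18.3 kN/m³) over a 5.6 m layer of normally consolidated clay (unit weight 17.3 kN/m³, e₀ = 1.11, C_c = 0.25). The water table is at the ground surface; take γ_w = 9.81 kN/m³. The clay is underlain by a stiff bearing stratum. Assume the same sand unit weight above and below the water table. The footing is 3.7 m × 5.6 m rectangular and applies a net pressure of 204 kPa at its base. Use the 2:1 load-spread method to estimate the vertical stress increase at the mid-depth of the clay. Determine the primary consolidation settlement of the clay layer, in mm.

S_c ≈ 242 mm

Mid-depth of clay below the ground surface: z = 1.9 + 5.6/2 = 4.7 m.
Total vertical stress at mid-clay: σ_v = 18.3×1.9 + 17.3×2.8 = 83.21 kPa.
Pore pressure: u = 9.81×(4.7 − 0) = 46.107 kPa.
Initial effective stress: σ'_0 = σ_v − u = 83.21 − 46.107 = 37.103 kPa.
Stress increase at mid-clay by the 2:1 spreading method:
Δσ = qBL/((B+z)(L+z)) = 204×3.7×5.6/((3.7+4.7)(5.6+4.7)) = 48.854 kPa
Final effective stress: σ'_f = σ'_0 + Δσ = 37.103 + 48.854 = 85.957 kPa.
Normally consolidated clay, so the full stress increment lies on the virgin compression line:
S_c = C_c·H/(1+e₀)·log₁₀(σ'_f/σ'_0) = 0.25×5.6/(1+1.11)×log₁₀(85.957/37.103)
    = 0.66351 × 0.36487 = 0.2421 m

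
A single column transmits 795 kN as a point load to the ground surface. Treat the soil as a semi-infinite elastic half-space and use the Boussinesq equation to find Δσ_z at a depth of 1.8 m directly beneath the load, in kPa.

Δσ_z ≈ 117 kPa

Boussinesq vertical stress below a point load on an elastic half-space:
Δσ_z = 3P/(2πz²) · [1 + (r/z)²]^(−5/2)
r/z = 0/1.8 = 0; [1+(r/z)²]^(−5/2) = 1.
Δσ_z = 3×795/(2π×1.8²) × 1 = 117.16 × 1 = 117.2 kPa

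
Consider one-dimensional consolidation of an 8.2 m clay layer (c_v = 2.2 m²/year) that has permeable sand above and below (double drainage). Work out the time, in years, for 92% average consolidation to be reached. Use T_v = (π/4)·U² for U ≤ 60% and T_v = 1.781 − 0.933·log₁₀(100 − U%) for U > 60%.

t ≈ 7.17 years

Drainage path length: H_d = H/2 = 4.1 m (double drainage).
U > 60%: T_v = 1.781 − 0.933·log₁₀(100 − 92) = 0.93842.
t = T_v·H_d²/c_v = 0.93842×4.1²/2.2 = 7.17 years.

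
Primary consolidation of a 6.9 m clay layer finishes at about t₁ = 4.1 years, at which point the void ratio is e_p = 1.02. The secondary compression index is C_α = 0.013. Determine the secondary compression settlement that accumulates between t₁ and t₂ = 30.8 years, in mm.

S_s ≈ 38.9 mm

Secondary compression: S_s = C_α·H/(1+e_p)·log₁₀(t₂/t₁)
S_s = 0.013×6.9/(1+1.02)×log₁₀(30.8/4.1)
    = 0.04441 × 0.8758 = 0.03889 m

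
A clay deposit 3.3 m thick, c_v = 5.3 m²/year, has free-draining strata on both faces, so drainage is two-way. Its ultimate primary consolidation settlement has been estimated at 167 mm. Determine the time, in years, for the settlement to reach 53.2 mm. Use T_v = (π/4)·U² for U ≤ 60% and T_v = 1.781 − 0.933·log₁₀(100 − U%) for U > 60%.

Drainage path length: H_d = H/2 = 1.65 m (double drainage).
U = S(t)/S_ult = 53.2/167 = 0.3186.
U ≤ 60%: T_v = (π/4)·U² = (π/4)×0.31856² = 0.079704.
t = T_v·H_d²/c_v = 0.079704×1.65²/5.3 = 0.04094 years.

t ≈ 0.0409 years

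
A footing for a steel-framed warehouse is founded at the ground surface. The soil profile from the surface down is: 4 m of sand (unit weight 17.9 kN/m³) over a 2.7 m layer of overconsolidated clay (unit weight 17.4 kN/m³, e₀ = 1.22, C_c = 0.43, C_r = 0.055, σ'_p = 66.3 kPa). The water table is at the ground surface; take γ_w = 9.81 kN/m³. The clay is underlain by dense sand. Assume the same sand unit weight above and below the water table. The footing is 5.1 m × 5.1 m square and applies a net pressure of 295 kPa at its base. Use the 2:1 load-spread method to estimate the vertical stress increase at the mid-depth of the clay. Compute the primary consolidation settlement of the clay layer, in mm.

Mid-depth of clay below the ground surface: z = 4 + 2.7/2 = 5.35 m.
Total vertical stress at mid-clay: σ_v = 17.9×4 + 17.4×1.35 = 95.09 kPa.
Pore pressure: u = 9.81×(5.35 − 0) = 52.483 kPa.
Initial effective stress: σ'_0 = σ_v − u = 95.09 − 52.483 = 42.607 kPa.
Stress increase at mid-clay by the 2:1 spreading method:
Δσ = qBL/((B+z)(L+z)) = 295×5.1×5.1/((5.1+5.35)(5.1+5.35)) = 70.264 kPa
Final effective stress: σ'_f = 42.607 + 70.264 = 112.87 kPa.
σ'_f = 112.87 > σ'_p = 66.3 kPa, so the stress path crosses the preconsolidation pressure — recompression up to σ'_p, then virgin compression beyond:
S_c = H/(1+e₀)·[C_r·log₁₀(σ'_p/σ'_0) + C_c·log₁₀(σ'_f/σ'_p)]
    = 2.7/2.22 × [0.055×log₁₀(66.3/42.607) + 0.43×log₁₀(112.87/66.3)]
    = 1.2162 × [0.010562 + 0.099358] = 0.1337 m

S_c ≈ 134 mm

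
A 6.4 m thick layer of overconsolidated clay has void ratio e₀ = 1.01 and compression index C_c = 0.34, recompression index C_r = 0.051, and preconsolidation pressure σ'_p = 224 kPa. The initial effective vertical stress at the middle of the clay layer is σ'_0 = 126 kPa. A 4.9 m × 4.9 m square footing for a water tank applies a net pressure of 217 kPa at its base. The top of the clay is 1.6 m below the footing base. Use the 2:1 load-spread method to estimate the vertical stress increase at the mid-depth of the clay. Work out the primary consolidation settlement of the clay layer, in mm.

S_c ≈ 25.7 mm

Mid-depth of clay below the footing base: z = 1.6 + 6.4/2 = 4.8 m.
Stress increase at mid-clay by the 2:1 spreading method:
Δσ = qBL/((B+z)(L+z)) = 217×4.9×4.9/((4.9+4.8)(4.9+4.8)) = 55.374 kPa
Final effective stress: σ'_f = 126 + 55.374 = 181.37 kPa.
σ'_f = 181.37 ≤ σ'_p = 224 kPa, so the clay remains overconsolidated and only the recompression index applies:
S_c = C_r·H/(1+e₀)·log₁₀(σ'_f/σ'_0) = 0.051×6.4/2.01×log₁₀(181.37/126)
    = 0.16239 × 0.15819 = 0.02569 m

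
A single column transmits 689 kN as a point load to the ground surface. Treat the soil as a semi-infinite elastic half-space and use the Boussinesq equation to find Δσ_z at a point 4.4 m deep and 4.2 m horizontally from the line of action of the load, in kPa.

Boussinesq vertical stress below a point load on an elastic half-space:
Δσ_z = 3P/(2πz²) · [1 + (r/z)²]^(−5/2)
r/z = 4.2/4.4 = 0.95455; [1+(r/z)²]^(−5/2) = 0.19804.
Δσ_z = 3×689/(2π×4.4²) × 0.19804 = 16.992 × 0.19804 = 3.365 kPa

Δσ_z ≈ 3.37 kPa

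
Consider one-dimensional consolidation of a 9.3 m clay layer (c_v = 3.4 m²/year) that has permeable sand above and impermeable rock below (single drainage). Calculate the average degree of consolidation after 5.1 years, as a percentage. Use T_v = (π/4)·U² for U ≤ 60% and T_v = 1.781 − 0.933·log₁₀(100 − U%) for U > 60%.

Drainage path length: H_d = H = 9.3 m (single drainage).
T_v = c_v·t/H_d² = 3.4×5.1/9.3² = 0.20049.
T_v = 0.20049 corresponds to the U ≤ 60% branch:
U = √(4T_v/π) = 0.5052

U ≈ 50.5 %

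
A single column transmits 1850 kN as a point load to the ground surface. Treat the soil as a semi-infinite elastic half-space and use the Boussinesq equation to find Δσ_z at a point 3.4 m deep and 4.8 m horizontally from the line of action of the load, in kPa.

Δσ_z ≈ 4.93 kPa

Boussinesq vertical stress below a point load on an elastic half-space:
Δσ_z = 3P/(2πz²) · [1 + (r/z)²]^(−5/2)
r/z = 4.8/3.4 = 1.4118; [1+(r/z)²]^(−5/2) = 0.064521.
Δσ_z = 3×1850/(2π×3.4²) × 0.064521 = 76.411 × 0.064521 = 4.93 kPa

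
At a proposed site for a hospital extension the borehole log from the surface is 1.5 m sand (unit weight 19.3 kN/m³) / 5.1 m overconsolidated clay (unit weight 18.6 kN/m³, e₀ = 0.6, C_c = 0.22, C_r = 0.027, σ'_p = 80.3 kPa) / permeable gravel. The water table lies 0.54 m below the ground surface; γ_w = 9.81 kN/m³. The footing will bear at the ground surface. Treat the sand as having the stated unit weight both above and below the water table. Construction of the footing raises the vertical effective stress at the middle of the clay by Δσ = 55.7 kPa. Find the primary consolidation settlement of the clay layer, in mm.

S_c ≈ 83.8 mm

Mid-depth of clay below the ground surface: z = 1.5 + 5.1/2 = 4.05 m.
Total vertical stress at mid-clay: σ_v = 19.3×1.5 + 18.6×2.55 = 76.38 kPa.
Pore pressure: u = 9.81×(4.05 − 0.54) = 34.433 kPa.
Initial effective stress: σ'_0 = σ_v − u = 76.38 − 34.433 = 41.947 kPa.
Final effective stress: σ'_f = 41.947 + 55.7 = 97.647 kPa.
σ'_f = 97.647 > σ'_p = 80.3 kPa, so the stress path crosses the preconsolidation pressure — recompression up to σ'_p, then virgin compression beyond:
S_c = H/(1+e₀)·[C_r·log₁₀(σ'_p/σ'_0) + C_c·log₁₀(σ'_f/σ'_p)]
    = 5.1/1.6 × [0.027×log₁₀(80.3/41.947) + 0.22×log₁₀(97.647/80.3)]
    = 3.1875 × [0.0076144 + 0.018688] = 0.08384 m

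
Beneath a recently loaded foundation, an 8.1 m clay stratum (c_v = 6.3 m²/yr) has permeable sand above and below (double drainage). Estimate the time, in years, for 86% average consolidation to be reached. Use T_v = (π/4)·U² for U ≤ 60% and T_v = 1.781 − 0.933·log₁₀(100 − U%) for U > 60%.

t ≈ 1.85 years

Drainage path length: H_d = H/2 = 4.05 m (double drainage).
U > 60%: T_v = 1.781 − 0.933·log₁₀(100 − 86) = 0.71166.
t = T_v·H_d²/c_v = 0.71166×4.05²/6.3 = 1.853 years.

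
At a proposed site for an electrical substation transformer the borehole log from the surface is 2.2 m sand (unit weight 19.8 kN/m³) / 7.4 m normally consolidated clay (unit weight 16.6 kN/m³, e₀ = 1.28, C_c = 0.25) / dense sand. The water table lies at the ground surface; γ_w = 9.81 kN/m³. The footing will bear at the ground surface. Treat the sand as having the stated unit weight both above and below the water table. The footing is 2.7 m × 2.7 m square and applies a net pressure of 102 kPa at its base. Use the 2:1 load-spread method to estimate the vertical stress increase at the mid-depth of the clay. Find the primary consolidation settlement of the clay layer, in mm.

Mid-depth of clay below the ground surface: z = 2.2 + 7.4/2 = 5.9 m.
Total vertical stress at mid-clay: σ_v = 19.8×2.2 + 16.6×3.7 = 104.98 kPa.
Pore pressure: u = 9.81×(5.9 − 0) = 57.879 kPa.
Initial effective stress: σ'_0 = σ_v − u = 104.98 − 57.879 = 47.101 kPa.
Stress increase at mid-clay by the 2:1 spreading method:
Δσ = qBL/((B+z)(L+z)) = 102×2.7×2.7/((2.7+5.9)(2.7+5.9)) = 10.054 kPa
Final effective stress: σ'_f = σ'_0 + Δσ = 47.101 + 10.054 = 57.155 kPa.
Normally consolidated clay, so the full stress increment lies on the virgin compression line:
S_c = C_c·H/(1+e₀)·log₁₀(σ'_f/σ'_0) = 0.25×7.4/(1+1.28)×log₁₀(57.155/47.101)
    = 0.8114 × 0.084024 = 0.06818 m

S_c ≈ 68.2 mm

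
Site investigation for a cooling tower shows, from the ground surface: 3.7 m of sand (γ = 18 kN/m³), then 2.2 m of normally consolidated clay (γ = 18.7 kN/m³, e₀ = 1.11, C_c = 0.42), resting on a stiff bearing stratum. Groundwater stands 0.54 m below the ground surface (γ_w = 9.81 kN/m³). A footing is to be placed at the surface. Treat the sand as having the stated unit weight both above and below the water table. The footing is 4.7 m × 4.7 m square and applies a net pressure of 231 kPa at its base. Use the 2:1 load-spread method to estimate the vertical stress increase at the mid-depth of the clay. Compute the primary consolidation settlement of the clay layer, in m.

S_c ≈ 0.154 m

Mid-depth of clay below the ground surface: z = 3.7 + 2.2/2 = 4.8 m.
Total vertical stress at mid-clay: σ_v = 18×3.7 + 18.7×1.1 = 87.17 kPa.
Pore pressure: u = 9.81×(4.8 − 0.54) = 41.791 kPa.
Initial effective stress: σ'_0 = σ_v − u = 87.17 − 41.791 = 45.379 kPa.
Stress increase at mid-clay by the 2:1 spreading method:
Δσ = qBL/((B+z)(L+z)) = 231×4.7×4.7/((4.7+4.8)(4.7+4.8)) = 56.541 kPa
Final effective stress: σ'_f = σ'_0 + Δσ = 45.379 + 56.541 = 101.92 kPa.
Normally consolidated clay, so the full stress increment lies on the virgin compression line:
S_c = C_c·H/(1+e₀)·log₁₀(σ'_f/σ'_0) = 0.42×2.2/(1+1.11)×log₁₀(101.92/45.379)
    = 0.43791 × 0.3514 = 0.1539 m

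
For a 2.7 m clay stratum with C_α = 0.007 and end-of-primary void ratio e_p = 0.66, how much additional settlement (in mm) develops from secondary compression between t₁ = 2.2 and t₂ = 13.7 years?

Secondary compression: S_s = C_α·H/(1+e_p)·log₁₀(t₂/t₁)
S_s = 0.007×2.7/(1+0.66)×log₁₀(13.7/2.2)
    = 0.01139 × 0.7943 = 0.009044 m

S_s ≈ 9.04 mm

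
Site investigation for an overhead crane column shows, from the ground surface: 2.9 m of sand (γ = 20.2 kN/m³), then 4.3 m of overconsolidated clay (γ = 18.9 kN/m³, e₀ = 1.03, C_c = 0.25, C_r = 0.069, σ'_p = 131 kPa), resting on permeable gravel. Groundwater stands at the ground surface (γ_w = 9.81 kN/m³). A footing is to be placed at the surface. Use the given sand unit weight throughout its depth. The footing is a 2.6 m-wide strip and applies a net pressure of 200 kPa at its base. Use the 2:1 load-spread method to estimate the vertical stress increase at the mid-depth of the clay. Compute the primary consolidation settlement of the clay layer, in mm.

S_c ≈ 54.7 mm

Mid-depth of clay below the ground surface: z = 2.9 + 4.3/2 = 5.05 m.
Total vertical stress at mid-clay: σ_v = 20.2×2.9 + 18.9×2.15 = 99.215 kPa.
Pore pressure: u = 9.81×(5.05 − 0) = 49.541 kPa.
Initial effective stress: σ'_0 = σ_v − u = 99.215 − 49.541 = 49.674 kPa.
Stress increase at mid-clay by the 2:1 spreading method:
Δσ = qB/(B+z) = 200×2.6/(2.6+5.05) = 67.974 kPa
Final effective stress: σ'_f = 49.674 + 67.974 = 117.65 kPa.
σ'_f = 117.65 ≤ σ'_p = 131 kPa, so the clay remains overconsolidated and only the recompression index applies:
S_c = C_r·H/(1+e₀)·log₁₀(σ'_f/σ'_0) = 0.069×4.3/2.03×log₁₀(117.65/49.674)
    = 0.14616 × 0.37446 = 0.05473 m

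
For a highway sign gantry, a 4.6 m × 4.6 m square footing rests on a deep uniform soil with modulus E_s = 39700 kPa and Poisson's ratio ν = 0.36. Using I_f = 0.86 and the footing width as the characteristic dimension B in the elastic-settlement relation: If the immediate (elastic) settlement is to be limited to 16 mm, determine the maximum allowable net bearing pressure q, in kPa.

q ≈ 184 kPa

S_e = q·B·(1−ν²)/E_s · I_f  ⇒  q = S_e·E_s / (B·(1−ν²)·I_f).
q = 0.016 × 39700 / (4.6 × 0.8704 × 0.86) = 184.5 kPa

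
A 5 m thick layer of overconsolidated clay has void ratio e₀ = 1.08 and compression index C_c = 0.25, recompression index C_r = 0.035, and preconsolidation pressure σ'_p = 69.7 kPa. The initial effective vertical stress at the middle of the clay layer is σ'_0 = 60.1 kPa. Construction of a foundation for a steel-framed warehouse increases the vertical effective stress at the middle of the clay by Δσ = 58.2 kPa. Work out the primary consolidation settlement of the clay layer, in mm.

Final effective stress: σ'_f = 60.1 + 58.2 = 118.3 kPa.
σ'_f = 118.3 > σ'_p = 69.7 kPa, so the stress path crosses the preconsolidation pressure — recompression up to σ'_p, then virgin compression beyond:
S_c = H/(1+e₀)·[C_r·log₁₀(σ'_p/σ'_0) + C_c·log₁₀(σ'_f/σ'_p)]
    = 5/2.08 × [0.035×log₁₀(69.7/60.1) + 0.25×log₁₀(118.3/69.7)]
    = 2.4038 × [0.0022525 + 0.057438] = 0.1435 m

S_c ≈ 143 mm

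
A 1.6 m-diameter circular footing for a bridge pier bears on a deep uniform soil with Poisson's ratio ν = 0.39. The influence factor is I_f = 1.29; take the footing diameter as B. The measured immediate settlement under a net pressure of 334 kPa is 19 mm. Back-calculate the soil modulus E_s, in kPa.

E_s ≈ 30800 kPa

S_e = q·B·(1−ν²)/E_s · I_f  ⇒  E_s = q·B·(1−ν²)·I_f / S_e.
E_s = 334 × 1.6 × 0.8479 × 1.29 / 0.019 = 30760 kPa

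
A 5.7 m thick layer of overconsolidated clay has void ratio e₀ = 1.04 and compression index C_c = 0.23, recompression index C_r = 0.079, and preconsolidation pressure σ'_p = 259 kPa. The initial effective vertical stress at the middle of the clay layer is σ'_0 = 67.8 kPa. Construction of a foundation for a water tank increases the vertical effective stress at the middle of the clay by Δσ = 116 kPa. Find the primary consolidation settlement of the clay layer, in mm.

S_c ≈ 95.6 mm

Final effective stress: σ'_f = 67.8 + 116 = 183.8 kPa.
σ'_f = 183.8 ≤ σ'_p = 259 kPa, so the clay remains overconsolidated and only the recompression index applies:
S_c = C_r·H/(1+e₀)·log₁₀(σ'_f/σ'_0) = 0.079×5.7/2.04×log₁₀(183.8/67.8)
    = 0.22073 × 0.43312 = 0.0956 m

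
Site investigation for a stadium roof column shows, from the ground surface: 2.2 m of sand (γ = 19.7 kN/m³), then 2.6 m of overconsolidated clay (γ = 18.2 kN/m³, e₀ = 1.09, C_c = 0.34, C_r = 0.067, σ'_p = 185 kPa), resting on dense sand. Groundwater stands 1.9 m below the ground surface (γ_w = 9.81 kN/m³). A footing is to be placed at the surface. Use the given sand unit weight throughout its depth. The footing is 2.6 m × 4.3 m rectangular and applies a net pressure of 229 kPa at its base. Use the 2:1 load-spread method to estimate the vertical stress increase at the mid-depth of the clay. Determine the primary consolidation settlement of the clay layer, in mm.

Mid-depth of clay below the ground surface: z = 2.2 + 2.6/2 = 3.5 m.
Total vertical stress at mid-clay: σ_v = 19.7×2.2 + 18.2×1.3 = 67 kPa.
Pore pressure: u = 9.81×(3.5 − 1.9) = 15.696 kPa.
Initial effective stress: σ'_0 = σ_v − u = 67 − 15.696 = 51.304 kPa.
Stress increase at mid-clay by the 2:1 spreading method:
Δσ = qBL/((B+z)(L+z)) = 229×2.6×4.3/((2.6+3.5)(4.3+3.5)) = 53.809 kPa
Final effective stress: σ'_f = 51.304 + 53.809 = 105.11 kPa.
σ'_f = 105.11 ≤ σ'_p = 185 kPa, so the clay remains overconsolidated and only the recompression index applies:
S_c = C_r·H/(1+e₀)·log₁₀(σ'_f/σ'_0) = 0.067×2.6/2.09×log₁₀(105.11/51.304)
    = 0.083348 × 0.31149 = 0.02596 m

S_c ≈ 26 mm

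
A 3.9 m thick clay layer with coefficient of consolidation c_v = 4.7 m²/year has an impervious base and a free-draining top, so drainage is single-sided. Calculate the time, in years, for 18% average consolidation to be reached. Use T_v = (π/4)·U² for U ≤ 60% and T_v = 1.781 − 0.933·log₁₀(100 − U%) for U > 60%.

Drainage path length: H_d = H = 3.9 m (single drainage).
U ≤ 60%: T_v = (π/4)·U² = (π/4)×0.18² = 0.025447.
t = T_v·H_d²/c_v = 0.025447×3.9²/4.7 = 0.08235 years.

t ≈ 0.0824 years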